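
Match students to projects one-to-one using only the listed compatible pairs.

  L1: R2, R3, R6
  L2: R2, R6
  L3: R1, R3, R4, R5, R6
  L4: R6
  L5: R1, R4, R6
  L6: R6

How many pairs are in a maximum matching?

5

Unit-capacity flow: source→left, listed edges, right→sink; max matching = max flow.
Augmenting path L1→R2 (+1); matched 1.
Augmenting path L2→R6 (+1); matched 2.
Augmenting path L3→R1 (+1); matched 3.
Augmenting path L5→R4 (+1); matched 4.
Augmenting path L4→R6→L2→R2→L1→R3 (+1); matched 5.
No augmenting path remains; maximum matching = 5.
König certificate: {L1, L2, L3, L5, R6} is a vertex cover of size 5 (every listed pair touches it), so no matching can be larger.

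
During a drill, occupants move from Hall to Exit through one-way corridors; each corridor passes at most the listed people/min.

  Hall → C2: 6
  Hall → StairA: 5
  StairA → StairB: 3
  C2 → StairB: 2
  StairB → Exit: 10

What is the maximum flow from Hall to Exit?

Augment Hall→C2→StairB→Exit: bottleneck 2, flow now 2.
Augment Hall→StairA→StairB→Exit: bottleneck 3, flow now 5.
No augmenting path remains; maximum flow = 5.
In the residual graph, reachable from Hall: {Hall, C2, StairA}.
Min-cut edges: C2→StairB (2), StairA→StairB (3); capacity 2 + 3 = 5.
This cut is saturated, so no flow can exceed 5.

5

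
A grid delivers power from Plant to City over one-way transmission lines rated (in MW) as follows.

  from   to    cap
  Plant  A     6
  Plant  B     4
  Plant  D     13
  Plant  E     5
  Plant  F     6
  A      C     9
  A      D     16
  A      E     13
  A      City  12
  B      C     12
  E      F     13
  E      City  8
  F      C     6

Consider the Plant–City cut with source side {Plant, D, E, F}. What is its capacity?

Edges leaving {Plant, D, E, F}: Plant→A (6), Plant→B (4), E→City (8), F→C (6).
Cut capacity = 6 + 4 + 8 + 6 = 24.

24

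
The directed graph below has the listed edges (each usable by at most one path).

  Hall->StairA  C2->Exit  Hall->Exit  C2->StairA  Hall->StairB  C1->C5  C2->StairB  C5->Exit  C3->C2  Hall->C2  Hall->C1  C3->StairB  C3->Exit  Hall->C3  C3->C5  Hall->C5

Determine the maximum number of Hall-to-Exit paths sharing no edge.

4

Assign every edge capacity 1; by Menger, the answer equals the max flow.
Path Hall→Exit (+1); total 1.
Path Hall→C3→Exit (+1); total 2.
Path Hall→C2→Exit (+1); total 3.
Path Hall→C5→Exit (+1); total 4.
No residual Hall→Exit path; max flow = 4.
Certifying cut of size 4: {C5→Exit, Hall→C2, Hall→C3, Hall→Exit}.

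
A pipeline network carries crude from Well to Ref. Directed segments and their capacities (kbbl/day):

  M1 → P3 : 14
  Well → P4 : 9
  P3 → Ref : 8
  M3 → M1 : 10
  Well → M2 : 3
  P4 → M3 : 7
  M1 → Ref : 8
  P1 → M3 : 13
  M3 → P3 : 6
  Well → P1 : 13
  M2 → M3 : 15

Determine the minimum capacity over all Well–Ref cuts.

16

Augment Well→P4→M3→M1→Ref: bottleneck 7, flow now 7.
Augment Well→P1→M3→M1→Ref: bottleneck 1, flow now 8.
Augment Well→P1→M3→P3→Ref: bottleneck 6, flow now 14.
Augment Well→P1→M3→M1→P3→Ref: bottleneck 2, flow now 16.
No augmenting path remains; maximum flow = 16.
By max-flow min-cut, the minimum cut capacity equals the max flow.
In the residual graph, reachable from Well: {Well, P4, P1, M2, M3}.
Min-cut edges: M3→M1 (10), M3→P3 (6); capacity 10 + 6 = 16.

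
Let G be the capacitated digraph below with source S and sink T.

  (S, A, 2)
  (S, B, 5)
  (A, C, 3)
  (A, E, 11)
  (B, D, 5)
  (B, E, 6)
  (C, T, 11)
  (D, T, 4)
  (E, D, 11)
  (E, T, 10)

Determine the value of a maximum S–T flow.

7

Augment S→A→C→T: bottleneck 2, flow now 2.
Augment S→B→D→T: bottleneck 4, flow now 6.
Augment S→B→E→T: bottleneck 1, flow now 7.
No augmenting path remains; maximum flow = 7.
In the residual graph, reachable from S: {S}.
Min-cut edges: S→A (2), S→B (5); capacity 2 + 5 = 7.
This cut is saturated, so no flow can exceed 7.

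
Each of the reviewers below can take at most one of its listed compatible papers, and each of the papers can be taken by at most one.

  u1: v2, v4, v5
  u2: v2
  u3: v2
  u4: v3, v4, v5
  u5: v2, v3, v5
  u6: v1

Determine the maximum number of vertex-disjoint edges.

5

Unit-capacity flow: source→left, listed edges, right→sink; max matching = max flow.
Augmenting path u1→v2 (+1); matched 1.
Augmenting path u4→v3 (+1); matched 2.
Augmenting path u5→v5 (+1); matched 3.
Augmenting path u6→v1 (+1); matched 4.
Augmenting path u2→v2→u1→v4 (+1); matched 5.
No augmenting path remains; maximum matching = 5.
König certificate: {u1, u4, u5, u6, v2} is a vertex cover of size 5 (every listed pair touches it), so no matching can be larger.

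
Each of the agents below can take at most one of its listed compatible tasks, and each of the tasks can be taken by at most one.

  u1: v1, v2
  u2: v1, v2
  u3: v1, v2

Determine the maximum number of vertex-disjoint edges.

2

Unit-capacity flow: source→left, listed edges, right→sink; max matching = max flow.
Augmenting path u1→v1 (+1); matched 1.
Augmenting path u2→v2 (+1); matched 2.
No augmenting path remains; maximum matching = 2.
König certificate: {v1, v2} is a vertex cover of size 2 (every listed pair touches it), so no matching can be larger.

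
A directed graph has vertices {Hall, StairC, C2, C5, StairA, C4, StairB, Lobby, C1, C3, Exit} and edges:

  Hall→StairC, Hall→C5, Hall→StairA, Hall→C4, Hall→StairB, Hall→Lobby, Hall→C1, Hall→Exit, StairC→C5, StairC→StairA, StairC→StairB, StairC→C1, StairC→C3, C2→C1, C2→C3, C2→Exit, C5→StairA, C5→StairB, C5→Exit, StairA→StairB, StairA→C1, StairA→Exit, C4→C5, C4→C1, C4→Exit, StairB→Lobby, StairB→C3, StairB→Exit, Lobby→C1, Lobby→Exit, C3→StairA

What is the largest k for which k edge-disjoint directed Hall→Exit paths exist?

6

Assign every edge capacity 1; by Menger, the answer equals the max flow.
Path Hall→Exit (+1); total 1.
Path Hall→C5→Exit (+1); total 2.
Path Hall→StairA→Exit (+1); total 3.
Path Hall→C4→Exit (+1); total 4.
Path Hall→StairB→Exit (+1); total 5.
Path Hall→Lobby→Exit (+1); total 6.
No residual Hall→Exit path; max flow = 6.
Certifying cut of size 6: {C5→Exit, Hall→C4, Hall→Exit, Lobby→Exit, StairA→Exit, StairB→Exit}.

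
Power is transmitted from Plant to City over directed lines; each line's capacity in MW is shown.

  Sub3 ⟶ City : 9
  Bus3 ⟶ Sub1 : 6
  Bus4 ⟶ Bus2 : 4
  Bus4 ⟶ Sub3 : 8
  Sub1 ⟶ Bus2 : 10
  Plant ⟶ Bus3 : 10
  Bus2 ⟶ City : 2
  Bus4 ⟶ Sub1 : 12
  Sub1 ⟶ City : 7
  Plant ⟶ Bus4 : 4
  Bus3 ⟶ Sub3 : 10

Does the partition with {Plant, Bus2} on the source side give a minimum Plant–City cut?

Given cut capacity: 10 + 4 + 2 = 16.
Augment Plant→Bus3→Sub1→City: bottleneck 6, flow now 6.
Augment Plant→Bus3→Sub3→City: bottleneck 4, flow now 10.
Augment Plant→Bus4→Sub1→City: bottleneck 1, flow now 11.
Augment Plant→Bus4→Bus2→City: bottleneck 2, flow now 13.
Augment Plant→Bus4→Sub3→City: bottleneck 1, flow now 14.
No augmenting path remains; maximum flow = 14.
In the residual graph, reachable from Plant: {Plant}.
Min-cut edges: Plant→Bus3 (10), Plant→Bus4 (4); capacity 10 + 4 = 14.
Cut capacity 16 exceeds the max flow 14, so it is not minimum.

No — its capacity is 16, but the minimum cut has capacity 14.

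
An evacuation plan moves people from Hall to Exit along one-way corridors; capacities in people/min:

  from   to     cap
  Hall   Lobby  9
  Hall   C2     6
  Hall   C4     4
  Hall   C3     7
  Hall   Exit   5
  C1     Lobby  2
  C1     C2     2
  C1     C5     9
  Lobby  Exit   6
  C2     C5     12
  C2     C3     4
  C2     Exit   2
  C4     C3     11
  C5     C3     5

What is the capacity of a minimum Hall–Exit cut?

Augment Hall→Exit: bottleneck 5, flow now 5.
Augment Hall→Lobby→Exit: bottleneck 6, flow now 11.
Augment Hall→C2→Exit: bottleneck 2, flow now 13.
No augmenting path remains; maximum flow = 13.
By max-flow min-cut, the minimum cut capacity equals the max flow.
In the residual graph, reachable from Hall: {Hall, Lobby, C2, C4, C5, C3}.
Min-cut edges: Hall→Exit (5), Lobby→Exit (6), C2→Exit (2); capacity 5 + 6 + 2 = 13.

13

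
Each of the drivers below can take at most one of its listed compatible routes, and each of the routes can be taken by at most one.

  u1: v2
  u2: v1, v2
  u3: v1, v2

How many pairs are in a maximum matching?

2

Unit-capacity flow: source→left, listed edges, right→sink; max matching = max flow.
Augmenting path u1→v2 (+1); matched 1.
Augmenting path u2→v1 (+1); matched 2.
No augmenting path remains; maximum matching = 2.
König certificate: {v1, v2} is a vertex cover of size 2 (every listed pair touches it), so no matching can be larger.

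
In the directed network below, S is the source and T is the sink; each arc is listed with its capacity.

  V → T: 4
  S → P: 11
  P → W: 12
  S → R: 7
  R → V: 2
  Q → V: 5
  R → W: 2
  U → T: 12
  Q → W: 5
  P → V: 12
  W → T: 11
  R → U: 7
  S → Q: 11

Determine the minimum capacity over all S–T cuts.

Augment S→P→V→T: bottleneck 4, flow now 4.
Augment S→P→W→T: bottleneck 7, flow now 11.
Augment S→Q→W→T: bottleneck 4, flow now 15.
Augment S→R→U→T: bottleneck 7, flow now 22.
No augmenting path remains; maximum flow = 22.
By max-flow min-cut, the minimum cut capacity equals the max flow.
In the residual graph, reachable from S: {S, P, Q, V, W}.
Min-cut edges: S→R (7), V→T (4), W→T (11); capacity 7 + 4 + 11 = 22.

22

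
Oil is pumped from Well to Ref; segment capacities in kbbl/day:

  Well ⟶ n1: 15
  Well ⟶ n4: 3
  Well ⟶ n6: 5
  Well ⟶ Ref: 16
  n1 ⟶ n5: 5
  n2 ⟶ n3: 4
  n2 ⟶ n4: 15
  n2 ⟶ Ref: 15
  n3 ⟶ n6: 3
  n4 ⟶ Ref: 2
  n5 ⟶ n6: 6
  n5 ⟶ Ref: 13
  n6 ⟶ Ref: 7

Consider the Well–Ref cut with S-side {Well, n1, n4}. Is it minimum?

Yes — it is a minimum cut (capacity 28).

Given cut capacity: 5 + 16 + 5 + 2 = 28.
Augment Well→Ref: bottleneck 16, flow now 16.
Augment Well→n4→Ref: bottleneck 2, flow now 18.
Augment Well→n6→Ref: bottleneck 5, flow now 23.
Augment Well→n1→n5→Ref: bottleneck 5, flow now 28.
No augmenting path remains; maximum flow = 28.
Cut capacity 28 equals the max flow, so it is a minimum cut.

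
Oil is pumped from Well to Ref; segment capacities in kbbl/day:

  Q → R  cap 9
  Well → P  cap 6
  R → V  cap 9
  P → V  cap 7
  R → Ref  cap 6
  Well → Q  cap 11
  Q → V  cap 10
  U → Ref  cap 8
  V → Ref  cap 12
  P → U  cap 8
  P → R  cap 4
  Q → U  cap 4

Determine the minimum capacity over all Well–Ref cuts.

17

Augment Well→P→R→Ref: bottleneck 4, flow now 4.
Augment Well→P→U→Ref: bottleneck 2, flow now 6.
Augment Well→Q→R→Ref: bottleneck 2, flow now 8.
Augment Well→Q→U→Ref: bottleneck 4, flow now 12.
Augment Well→Q→V→Ref: bottleneck 5, flow now 17.
No augmenting path remains; maximum flow = 17.
By max-flow min-cut, the minimum cut capacity equals the max flow.
In the residual graph, reachable from Well: {Well}.
Min-cut edges: Well→P (6), Well→Q (11); capacity 6 + 11 = 17.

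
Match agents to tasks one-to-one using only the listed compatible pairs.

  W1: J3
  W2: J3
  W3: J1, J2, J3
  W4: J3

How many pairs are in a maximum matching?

2

Unit-capacity flow: source→left, listed edges, right→sink; max matching = max flow.
Augmenting path W1→J3 (+1); matched 1.
Augmenting path W3→J1 (+1); matched 2.
No augmenting path remains; maximum matching = 2.
König certificate: {W3, J3} is a vertex cover of size 2 (every listed pair touches it), so no matching can be larger.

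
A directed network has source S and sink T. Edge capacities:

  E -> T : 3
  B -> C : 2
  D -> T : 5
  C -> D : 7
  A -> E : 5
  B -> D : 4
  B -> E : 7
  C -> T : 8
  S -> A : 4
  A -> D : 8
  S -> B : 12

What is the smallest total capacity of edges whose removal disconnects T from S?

10

Augment S→A→D→T: bottleneck 4, flow now 4.
Augment S→B→C→T: bottleneck 2, flow now 6.
Augment S→B→D→T: bottleneck 1, flow now 7.
Augment S→B→E→T: bottleneck 3, flow now 10.
No augmenting path remains; maximum flow = 10.
By max-flow min-cut, the minimum cut capacity equals the max flow.
In the residual graph, reachable from S: {S, A, B, D, E}.
Min-cut edges: B→C (2), D→T (5), E→T (3); capacity 2 + 5 + 3 = 10.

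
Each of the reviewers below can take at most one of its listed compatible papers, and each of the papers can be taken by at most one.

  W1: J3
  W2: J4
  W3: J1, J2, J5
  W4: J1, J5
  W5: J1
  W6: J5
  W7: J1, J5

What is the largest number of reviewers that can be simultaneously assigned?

Unit-capacity flow: source→left, listed edges, right→sink; max matching = max flow.
Augmenting path W1→J3 (+1); matched 1.
Augmenting path W2→J4 (+1); matched 2.
Augmenting path W3→J1 (+1); matched 3.
Augmenting path W4→J5 (+1); matched 4.
Augmenting path W5→J1→W3→J2 (+1); matched 5.
No augmenting path remains; maximum matching = 5.
König certificate: {W1, W2, W3, J1, J5} is a vertex cover of size 5 (every listed pair touches it), so no matching can be larger.

5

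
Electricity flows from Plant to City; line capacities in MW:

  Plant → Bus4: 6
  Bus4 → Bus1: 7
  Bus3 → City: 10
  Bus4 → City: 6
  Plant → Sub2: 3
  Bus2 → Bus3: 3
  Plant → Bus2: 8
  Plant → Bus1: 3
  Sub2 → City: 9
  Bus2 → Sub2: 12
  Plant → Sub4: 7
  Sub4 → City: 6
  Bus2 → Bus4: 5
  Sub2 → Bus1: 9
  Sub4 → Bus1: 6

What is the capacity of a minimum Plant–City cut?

23

Augment Plant→Bus4→City: bottleneck 6, flow now 6.
Augment Plant→Sub2→City: bottleneck 3, flow now 9.
Augment Plant→Sub4→City: bottleneck 6, flow now 15.
Augment Plant→Bus2→Sub2→City: bottleneck 6, flow now 21.
Augment Plant→Bus2→Bus3→City: bottleneck 2, flow now 23.
No augmenting path remains; maximum flow = 23.
By max-flow min-cut, the minimum cut capacity equals the max flow.
In the residual graph, reachable from Plant: {Plant, Sub4, Bus1}.
Min-cut edges: Plant→Bus2 (8), Plant→Bus4 (6), Plant→Sub2 (3), Sub4→City (6); capacity 8 + 6 + 3 + 6 = 23.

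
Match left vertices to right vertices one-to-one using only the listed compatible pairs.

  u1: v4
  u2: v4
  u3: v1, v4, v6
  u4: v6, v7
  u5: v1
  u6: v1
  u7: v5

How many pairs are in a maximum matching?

Unit-capacity flow: source→left, listed edges, right→sink; max matching = max flow.
Augmenting path u1→v4 (+1); matched 1.
Augmenting path u3→v1 (+1); matched 2.
Augmenting path u4→v6 (+1); matched 3.
Augmenting path u7→v5 (+1); matched 4.
Augmenting path u5→v1→u3→v6→u4→v7 (+1); matched 5.
No augmenting path remains; maximum matching = 5.
König certificate: {u3, u4, u7, v1, v4} is a vertex cover of size 5 (every listed pair touches it), so no matching can be larger.

5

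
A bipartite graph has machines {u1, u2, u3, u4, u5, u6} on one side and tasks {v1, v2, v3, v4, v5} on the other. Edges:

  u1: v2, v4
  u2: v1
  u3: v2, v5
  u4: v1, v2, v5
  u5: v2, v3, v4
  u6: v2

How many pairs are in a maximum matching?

Unit-capacity flow: source→left, listed edges, right→sink; max matching = max flow.
Augmenting path u1→v2 (+1); matched 1.
Augmenting path u2→v1 (+1); matched 2.
Augmenting path u3→v5 (+1); matched 3.
Augmenting path u5→v3 (+1); matched 4.
Augmenting path u4→v2→u1→v4 (+1); matched 5.
No augmenting path remains; maximum matching = 5.
König certificate: {u1, u5, v1, v2, v5} is a vertex cover of size 5 (every listed pair touches it), so no matching can be larger.

5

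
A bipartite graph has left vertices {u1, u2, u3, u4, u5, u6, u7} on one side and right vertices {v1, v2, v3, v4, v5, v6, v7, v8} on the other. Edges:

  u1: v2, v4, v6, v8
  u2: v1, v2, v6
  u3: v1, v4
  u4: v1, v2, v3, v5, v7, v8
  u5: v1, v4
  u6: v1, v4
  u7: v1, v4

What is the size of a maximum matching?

5

Unit-capacity flow: source→left, listed edges, right→sink; max matching = max flow.
Augmenting path u1→v2 (+1); matched 1.
Augmenting path u2→v1 (+1); matched 2.
Augmenting path u3→v4 (+1); matched 3.
Augmenting path u4→v3 (+1); matched 4.
Augmenting path u5→v1→u2→v6 (+1); matched 5.
No augmenting path remains; maximum matching = 5.
König certificate: {u1, u2, u4, v1, v4} is a vertex cover of size 5 (every listed pair touches it), so no matching can be larger.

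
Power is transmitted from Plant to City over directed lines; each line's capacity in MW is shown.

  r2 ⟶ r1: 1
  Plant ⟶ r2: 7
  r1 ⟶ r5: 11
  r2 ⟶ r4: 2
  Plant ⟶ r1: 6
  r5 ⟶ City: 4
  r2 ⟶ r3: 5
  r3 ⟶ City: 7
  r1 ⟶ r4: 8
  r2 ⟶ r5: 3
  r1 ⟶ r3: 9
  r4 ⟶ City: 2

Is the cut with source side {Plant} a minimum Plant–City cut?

Yes — it is a minimum cut (capacity 13).

Given cut capacity: 6 + 7 = 13.
Augment Plant→r1→r3→City: bottleneck 6, flow now 6.
Augment Plant→r2→r3→City: bottleneck 1, flow now 7.
Augment Plant→r2→r4→City: bottleneck 2, flow now 9.
Augment Plant→r2→r5→City: bottleneck 3, flow now 12.
Augment Plant→r2→r1→r5→City: bottleneck 1, flow now 13.
No augmenting path remains; maximum flow = 13.
Cut capacity 13 equals the max flow, so it is a minimum cut.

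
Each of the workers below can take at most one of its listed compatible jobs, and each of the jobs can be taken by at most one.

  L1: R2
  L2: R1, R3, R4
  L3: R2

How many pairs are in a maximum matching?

Unit-capacity flow: source→left, listed edges, right→sink; max matching = max flow.
Augmenting path L1→R2 (+1); matched 1.
Augmenting path L2→R1 (+1); matched 2.
No augmenting path remains; maximum matching = 2.
König certificate: {L2, R2} is a vertex cover of size 2 (every listed pair touches it), so no matching can be larger.

2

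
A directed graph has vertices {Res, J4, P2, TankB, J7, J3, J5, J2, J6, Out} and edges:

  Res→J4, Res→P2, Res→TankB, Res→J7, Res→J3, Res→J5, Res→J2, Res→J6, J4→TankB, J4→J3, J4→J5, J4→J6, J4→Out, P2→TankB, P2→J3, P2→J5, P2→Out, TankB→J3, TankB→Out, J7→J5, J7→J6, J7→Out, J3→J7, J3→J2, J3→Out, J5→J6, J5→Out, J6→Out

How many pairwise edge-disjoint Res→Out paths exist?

Assign every edge capacity 1; by Menger, the answer equals the max flow.
Path Res→J4→Out (+1); total 1.
Path Res→P2→Out (+1); total 2.
Path Res→TankB→Out (+1); total 3.
Path Res→J7→Out (+1); total 4.
Path Res→J3→Out (+1); total 5.
Path Res→J5→Out (+1); total 6.
Path Res→J6→Out (+1); total 7.
No residual Res→Out path; max flow = 7.
Certifying cut of size 7: {Res→J3, Res→J4, Res→J5, Res→J6, Res→J7, Res→P2, Res→TankB}.

7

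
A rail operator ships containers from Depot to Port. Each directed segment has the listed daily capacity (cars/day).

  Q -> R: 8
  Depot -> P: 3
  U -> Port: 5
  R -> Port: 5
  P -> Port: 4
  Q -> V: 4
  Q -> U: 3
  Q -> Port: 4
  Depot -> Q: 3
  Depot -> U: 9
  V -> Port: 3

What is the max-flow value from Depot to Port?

11

Augment Depot→P→Port: bottleneck 3, flow now 3.
Augment Depot→Q→Port: bottleneck 3, flow now 6.
Augment Depot→U→Port: bottleneck 5, flow now 11.
No augmenting path remains; maximum flow = 11.
In the residual graph, reachable from Depot: {Depot, U}.
Min-cut edges: Depot→P (3), Depot→Q (3), U→Port (5); capacity 3 + 3 + 5 = 11.
This cut is saturated, so no flow can exceed 11.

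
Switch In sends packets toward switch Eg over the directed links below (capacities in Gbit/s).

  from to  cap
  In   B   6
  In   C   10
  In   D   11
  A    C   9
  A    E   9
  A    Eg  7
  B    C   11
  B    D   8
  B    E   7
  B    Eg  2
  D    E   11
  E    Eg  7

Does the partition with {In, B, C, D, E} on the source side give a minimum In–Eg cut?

Yes — it is a minimum cut (capacity 9).

Given cut capacity: 2 + 7 = 9.
Augment In→B→Eg: bottleneck 2, flow now 2.
Augment In→B→E→Eg: bottleneck 4, flow now 6.
Augment In→D→E→Eg: bottleneck 3, flow now 9.
No augmenting path remains; maximum flow = 9.
Cut capacity 9 equals the max flow, so it is a minimum cut.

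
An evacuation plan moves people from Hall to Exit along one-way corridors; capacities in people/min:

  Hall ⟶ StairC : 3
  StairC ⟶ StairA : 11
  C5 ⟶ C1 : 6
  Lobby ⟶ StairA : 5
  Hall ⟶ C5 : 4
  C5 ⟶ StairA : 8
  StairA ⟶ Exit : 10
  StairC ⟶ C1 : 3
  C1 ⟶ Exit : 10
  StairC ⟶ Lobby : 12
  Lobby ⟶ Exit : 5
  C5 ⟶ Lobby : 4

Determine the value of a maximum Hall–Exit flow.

Augment Hall→C5→Lobby→Exit: bottleneck 4, flow now 4.
Augment Hall→StairC→Lobby→Exit: bottleneck 1, flow now 5.
Augment Hall→StairC→StairA→Exit: bottleneck 2, flow now 7.
No augmenting path remains; maximum flow = 7.
In the residual graph, reachable from Hall: {Hall}.
Min-cut edges: Hall→C5 (4), Hall→StairC (3); capacity 4 + 3 = 7.
This cut is saturated, so no flow can exceed 7.

7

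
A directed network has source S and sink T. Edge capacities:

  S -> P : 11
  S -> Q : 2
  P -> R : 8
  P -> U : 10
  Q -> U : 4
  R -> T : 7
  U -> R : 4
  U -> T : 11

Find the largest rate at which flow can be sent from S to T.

13

Augment S→P→R→T: bottleneck 7, flow now 7.
Augment S→P→U→T: bottleneck 4, flow now 11.
Augment S→Q→U→T: bottleneck 2, flow now 13.
No augmenting path remains; maximum flow = 13.
In the residual graph, reachable from S: {S}.
Min-cut edges: S→P (11), S→Q (2); capacity 11 + 2 = 13.
This cut is saturated, so no flow can exceed 13.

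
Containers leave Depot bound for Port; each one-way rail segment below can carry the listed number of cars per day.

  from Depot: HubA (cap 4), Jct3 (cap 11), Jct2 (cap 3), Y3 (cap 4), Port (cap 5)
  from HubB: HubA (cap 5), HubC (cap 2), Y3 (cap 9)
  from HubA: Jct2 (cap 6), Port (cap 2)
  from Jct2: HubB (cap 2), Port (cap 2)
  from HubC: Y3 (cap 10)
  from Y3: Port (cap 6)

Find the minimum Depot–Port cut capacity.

Augment Depot→Port: bottleneck 5, flow now 5.
Augment Depot→HubA→Port: bottleneck 2, flow now 7.
Augment Depot→Jct2→Port: bottleneck 2, flow now 9.
Augment Depot→Y3→Port: bottleneck 4, flow now 13.
Augment Depot→Jct2→HubB→Y3→Port: bottleneck 1, flow now 14.
Augment Depot→HubA→Jct2→HubB→Y3→Port: bottleneck 1, flow now 15.
No augmenting path remains; maximum flow = 15.
By max-flow min-cut, the minimum cut capacity equals the max flow.
In the residual graph, reachable from Depot: {Depot, HubA, Jct3, Jct2}.
Min-cut edges: Depot→Y3 (4), Depot→Port (5), HubA→Port (2), Jct2→HubB (2), Jct2→Port (2); capacity 4 + 5 + 2 + 2 + 2 = 15.

15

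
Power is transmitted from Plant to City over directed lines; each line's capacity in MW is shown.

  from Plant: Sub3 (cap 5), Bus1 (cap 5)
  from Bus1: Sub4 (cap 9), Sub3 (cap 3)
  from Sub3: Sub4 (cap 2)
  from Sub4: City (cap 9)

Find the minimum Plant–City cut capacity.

Augment Plant→Bus1→Sub4→City: bottleneck 5, flow now 5.
Augment Plant→Sub3→Sub4→City: bottleneck 2, flow now 7.
No augmenting path remains; maximum flow = 7.
By max-flow min-cut, the minimum cut capacity equals the max flow.
In the residual graph, reachable from Plant: {Plant, Sub3}.
Min-cut edges: Plant→Bus1 (5), Sub3→Sub4 (2); capacity 5 + 2 = 7.

7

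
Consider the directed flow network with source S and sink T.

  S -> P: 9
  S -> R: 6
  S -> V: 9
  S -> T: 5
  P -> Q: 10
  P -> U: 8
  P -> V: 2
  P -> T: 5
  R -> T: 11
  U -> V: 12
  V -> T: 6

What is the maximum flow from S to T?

22

Augment S→T: bottleneck 5, flow now 5.
Augment S→P→T: bottleneck 5, flow now 10.
Augment S→R→T: bottleneck 6, flow now 16.
Augment S→V→T: bottleneck 6, flow now 22.
No augmenting path remains; maximum flow = 22.
In the residual graph, reachable from S: {S, P, Q, U, V}.
Min-cut edges: S→R (6), S→T (5), P→T (5), V→T (6); capacity 6 + 5 + 5 + 6 = 22.
This cut is saturated, so no flow can exceed 22.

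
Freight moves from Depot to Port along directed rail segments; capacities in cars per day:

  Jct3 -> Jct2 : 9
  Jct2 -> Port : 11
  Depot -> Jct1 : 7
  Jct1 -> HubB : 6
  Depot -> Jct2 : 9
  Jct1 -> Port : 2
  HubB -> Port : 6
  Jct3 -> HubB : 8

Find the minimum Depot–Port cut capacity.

16

Augment Depot→Jct1→Port: bottleneck 2, flow now 2.
Augment Depot→Jct2→Port: bottleneck 9, flow now 11.
Augment Depot→Jct1→HubB→Port: bottleneck 5, flow now 16.
No augmenting path remains; maximum flow = 16.
By max-flow min-cut, the minimum cut capacity equals the max flow.
In the residual graph, reachable from Depot: {Depot}.
Min-cut edges: Depot→Jct1 (7), Depot→Jct2 (9); capacity 7 + 9 = 16.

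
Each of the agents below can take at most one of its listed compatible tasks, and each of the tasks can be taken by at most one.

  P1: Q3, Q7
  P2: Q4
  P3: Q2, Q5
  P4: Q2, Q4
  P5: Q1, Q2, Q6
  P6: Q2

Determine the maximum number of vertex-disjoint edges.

Unit-capacity flow: source→left, listed edges, right→sink; max matching = max flow.
Augmenting path P1→Q3 (+1); matched 1.
Augmenting path P2→Q4 (+1); matched 2.
Augmenting path P3→Q2 (+1); matched 3.
Augmenting path P5→Q1 (+1); matched 4.
Augmenting path P4→Q2→P3→Q5 (+1); matched 5.
No augmenting path remains; maximum matching = 5.
König certificate: {P1, P3, P5, Q2, Q4} is a vertex cover of size 5 (every listed pair touches it), so no matching can be larger.

5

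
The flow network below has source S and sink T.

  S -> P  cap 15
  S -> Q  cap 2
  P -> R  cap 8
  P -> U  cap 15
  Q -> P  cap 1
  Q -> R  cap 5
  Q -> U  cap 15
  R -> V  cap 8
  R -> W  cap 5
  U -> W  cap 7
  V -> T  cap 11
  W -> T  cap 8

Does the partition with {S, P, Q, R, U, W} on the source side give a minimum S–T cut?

Yes — it is a minimum cut (capacity 16).

Given cut capacity: 8 + 8 = 16.
Augment S→P→R→V→T: bottleneck 8, flow now 8.
Augment S→P→U→W→T: bottleneck 7, flow now 15.
Augment S→Q→R→W→T: bottleneck 1, flow now 16.
No augmenting path remains; maximum flow = 16.
Cut capacity 16 equals the max flow, so it is a minimum cut.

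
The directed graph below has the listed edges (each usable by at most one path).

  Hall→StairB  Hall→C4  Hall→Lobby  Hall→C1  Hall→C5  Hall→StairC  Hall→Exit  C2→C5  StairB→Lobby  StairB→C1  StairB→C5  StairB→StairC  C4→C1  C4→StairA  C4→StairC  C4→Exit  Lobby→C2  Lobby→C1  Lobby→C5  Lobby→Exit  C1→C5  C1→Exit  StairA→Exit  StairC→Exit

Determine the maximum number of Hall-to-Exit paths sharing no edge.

5

Assign every edge capacity 1; by Menger, the answer equals the max flow.
Path Hall→Exit (+1); total 1.
Path Hall→C4→Exit (+1); total 2.
Path Hall→Lobby→Exit (+1); total 3.
Path Hall→C1→Exit (+1); total 4.
Path Hall→StairC→Exit (+1); total 5.
No residual Hall→Exit path; max flow = 5.
Certifying cut of size 5: {C1→Exit, Hall→C4, Hall→Exit, Lobby→Exit, StairC→Exit}.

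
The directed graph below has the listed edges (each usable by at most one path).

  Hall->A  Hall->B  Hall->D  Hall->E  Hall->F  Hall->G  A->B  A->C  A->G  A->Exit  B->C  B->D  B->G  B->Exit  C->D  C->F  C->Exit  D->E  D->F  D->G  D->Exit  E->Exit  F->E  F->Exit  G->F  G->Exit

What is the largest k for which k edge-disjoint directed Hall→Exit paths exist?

Assign every edge capacity 1; by Menger, the answer equals the max flow.
Path Hall→A→Exit (+1); total 1.
Path Hall→B→Exit (+1); total 2.
Path Hall→D→Exit (+1); total 3.
Path Hall→E→Exit (+1); total 4.
Path Hall→F→Exit (+1); total 5.
Path Hall→G→Exit (+1); total 6.
No residual Hall→Exit path; max flow = 6.
Certifying cut of size 6: {Hall→A, Hall→B, Hall→D, Hall→E, Hall→F, Hall→G}.

6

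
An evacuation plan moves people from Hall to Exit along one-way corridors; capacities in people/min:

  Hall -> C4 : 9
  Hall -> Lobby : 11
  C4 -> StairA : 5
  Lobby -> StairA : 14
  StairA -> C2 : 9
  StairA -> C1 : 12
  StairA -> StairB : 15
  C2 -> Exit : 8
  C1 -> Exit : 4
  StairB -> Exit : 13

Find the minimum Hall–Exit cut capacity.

Augment Hall→C4→StairA→C2→Exit: bottleneck 5, flow now 5.
Augment Hall→Lobby→StairA→C2→Exit: bottleneck 3, flow now 8.
Augment Hall→Lobby→StairA→C1→Exit: bottleneck 4, flow now 12.
Augment Hall→Lobby→StairA→StairB→Exit: bottleneck 4, flow now 16.
No augmenting path remains; maximum flow = 16.
By max-flow min-cut, the minimum cut capacity equals the max flow.
In the residual graph, reachable from Hall: {Hall, C4}.
Min-cut edges: Hall→Lobby (11), C4→StairA (5); capacity 11 + 5 = 16.

16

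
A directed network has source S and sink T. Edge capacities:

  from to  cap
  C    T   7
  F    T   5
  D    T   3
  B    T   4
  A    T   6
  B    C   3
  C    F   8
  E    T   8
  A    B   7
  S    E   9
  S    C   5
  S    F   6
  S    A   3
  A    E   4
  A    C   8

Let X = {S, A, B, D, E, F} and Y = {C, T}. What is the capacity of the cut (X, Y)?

42

Edges leaving {S, A, B, D, E, F}: S→C (5), A→C (8), A→T (6), B→C (3), B→T (4), D→T (3), E→T (8), F→T (5).
Cut capacity = 5 + 8 + 6 + 3 + 4 + 3 + 8 + 5 = 42.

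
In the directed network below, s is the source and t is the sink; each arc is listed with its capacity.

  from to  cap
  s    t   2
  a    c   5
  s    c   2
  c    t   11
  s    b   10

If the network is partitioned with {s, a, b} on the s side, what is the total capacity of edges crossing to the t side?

Edges leaving {s, a, b}: s→c (2), s→t (2), a→c (5).
Cut capacity = 2 + 2 + 5 = 9.

9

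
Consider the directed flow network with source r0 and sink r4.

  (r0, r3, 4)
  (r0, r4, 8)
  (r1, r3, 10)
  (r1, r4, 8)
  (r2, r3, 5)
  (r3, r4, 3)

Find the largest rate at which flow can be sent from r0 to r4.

Augment r0→r4: bottleneck 8, flow now 8.
Augment r0→r3→r4: bottleneck 3, flow now 11.
No augmenting path remains; maximum flow = 11.
In the residual graph, reachable from r0: {r0, r3}.
Min-cut edges: r0→r4 (8), r3→r4 (3); capacity 8 + 3 = 11.
This cut is saturated, so no flow can exceed 11.

11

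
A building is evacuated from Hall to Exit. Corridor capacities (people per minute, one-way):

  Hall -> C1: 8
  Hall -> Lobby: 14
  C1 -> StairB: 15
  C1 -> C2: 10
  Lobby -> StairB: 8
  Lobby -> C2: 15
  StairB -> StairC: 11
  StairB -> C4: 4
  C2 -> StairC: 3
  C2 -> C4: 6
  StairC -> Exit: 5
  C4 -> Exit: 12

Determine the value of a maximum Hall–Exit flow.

15

Augment Hall→C1→StairB→StairC→Exit: bottleneck 5, flow now 5.
Augment Hall→C1→StairB→C4→Exit: bottleneck 3, flow now 8.
Augment Hall→Lobby→StairB→C4→Exit: bottleneck 1, flow now 9.
Augment Hall→Lobby→C2→C4→Exit: bottleneck 6, flow now 15.
No augmenting path remains; maximum flow = 15.
In the residual graph, reachable from Hall: {Hall, C1, Lobby, StairB, C2, StairC}.
Min-cut edges: StairB→C4 (4), C2→C4 (6), StairC→Exit (5); capacity 4 + 6 + 5 = 15.
This cut is saturated, so no flow can exceed 15.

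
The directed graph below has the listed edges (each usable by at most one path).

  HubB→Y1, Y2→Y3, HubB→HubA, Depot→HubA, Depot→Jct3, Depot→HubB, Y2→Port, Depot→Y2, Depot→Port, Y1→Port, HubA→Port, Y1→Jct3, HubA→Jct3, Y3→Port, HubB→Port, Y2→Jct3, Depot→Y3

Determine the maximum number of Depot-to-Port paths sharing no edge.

5

Assign every edge capacity 1; by Menger, the answer equals the max flow.
Path Depot→Port (+1); total 1.
Path Depot→Y2→Port (+1); total 2.
Path Depot→HubB→Port (+1); total 3.
Path Depot→Y3→Port (+1); total 4.
Path Depot→HubA→Port (+1); total 5.
No residual Depot→Port path; max flow = 5.
Certifying cut of size 5: {Depot→HubA, Depot→HubB, Depot→Port, Depot→Y2, Depot→Y3}.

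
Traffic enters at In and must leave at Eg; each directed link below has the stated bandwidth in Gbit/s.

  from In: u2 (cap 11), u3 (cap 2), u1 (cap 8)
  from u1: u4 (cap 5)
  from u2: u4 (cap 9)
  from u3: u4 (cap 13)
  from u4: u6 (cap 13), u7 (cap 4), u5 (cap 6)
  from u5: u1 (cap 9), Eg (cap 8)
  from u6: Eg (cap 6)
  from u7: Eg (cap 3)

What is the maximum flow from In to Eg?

Augment In→u1→u4→u5→Eg: bottleneck 5, flow now 5.
Augment In→u2→u4→u5→Eg: bottleneck 1, flow now 6.
Augment In→u2→u4→u6→Eg: bottleneck 6, flow now 12.
Augment In→u2→u4→u7→Eg: bottleneck 2, flow now 14.
Augment In→u3→u4→u7→Eg: bottleneck 1, flow now 15.
No augmenting path remains; maximum flow = 15.
In the residual graph, reachable from In: {In, u1, u2, u3, u4, u6, u7}.
Min-cut edges: u4→u5 (6), u6→Eg (6), u7→Eg (3); capacity 6 + 6 + 3 = 15.
This cut is saturated, so no flow can exceed 15.

15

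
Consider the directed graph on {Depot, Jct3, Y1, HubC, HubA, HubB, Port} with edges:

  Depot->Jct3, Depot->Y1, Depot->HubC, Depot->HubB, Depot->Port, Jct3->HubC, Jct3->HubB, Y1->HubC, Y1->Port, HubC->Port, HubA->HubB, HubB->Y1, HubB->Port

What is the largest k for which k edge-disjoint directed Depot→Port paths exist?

4

Assign every edge capacity 1; by Menger, the answer equals the max flow.
Path Depot→Port (+1); total 1.
Path Depot→Y1→Port (+1); total 2.
Path Depot→HubC→Port (+1); total 3.
Path Depot→HubB→Port (+1); total 4.
No residual Depot→Port path; max flow = 4.
Certifying cut of size 4: {Depot→Port, HubB→Port, HubC→Port, Y1→Port}.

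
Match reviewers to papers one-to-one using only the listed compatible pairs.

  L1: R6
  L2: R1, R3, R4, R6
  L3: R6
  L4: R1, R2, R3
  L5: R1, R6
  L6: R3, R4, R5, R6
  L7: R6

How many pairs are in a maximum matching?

5

Unit-capacity flow: source→left, listed edges, right→sink; max matching = max flow.
Augmenting path L1→R6 (+1); matched 1.
Augmenting path L2→R1 (+1); matched 2.
Augmenting path L4→R2 (+1); matched 3.
Augmenting path L6→R3 (+1); matched 4.
Augmenting path L5→R1→L2→R4 (+1); matched 5.
No augmenting path remains; maximum matching = 5.
König certificate: {L2, L4, L5, L6, R6} is a vertex cover of size 5 (every listed pair touches it), so no matching can be larger.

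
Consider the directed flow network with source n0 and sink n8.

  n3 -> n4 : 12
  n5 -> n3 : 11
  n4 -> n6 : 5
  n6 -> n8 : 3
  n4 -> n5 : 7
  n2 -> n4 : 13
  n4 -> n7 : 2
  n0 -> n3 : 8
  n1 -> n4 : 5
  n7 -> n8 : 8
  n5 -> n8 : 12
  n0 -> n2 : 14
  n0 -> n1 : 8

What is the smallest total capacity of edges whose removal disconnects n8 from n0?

12

Augment n0→n1→n4→n5→n8: bottleneck 5, flow now 5.
Augment n0→n2→n4→n5→n8: bottleneck 2, flow now 7.
Augment n0→n2→n4→n6→n8: bottleneck 3, flow now 10.
Augment n0→n2→n4→n7→n8: bottleneck 2, flow now 12.
No augmenting path remains; maximum flow = 12.
By max-flow min-cut, the minimum cut capacity equals the max flow.
In the residual graph, reachable from n0: {n0, n1, n2, n3, n4, n6}.
Min-cut edges: n4→n5 (7), n4→n7 (2), n6→n8 (3); capacity 7 + 2 + 3 = 12.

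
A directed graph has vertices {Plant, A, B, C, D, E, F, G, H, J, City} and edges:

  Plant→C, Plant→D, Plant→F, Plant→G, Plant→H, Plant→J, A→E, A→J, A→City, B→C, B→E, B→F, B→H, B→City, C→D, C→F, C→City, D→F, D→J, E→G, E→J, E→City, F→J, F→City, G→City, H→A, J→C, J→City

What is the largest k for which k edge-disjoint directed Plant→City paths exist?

Assign every edge capacity 1; by Menger, the answer equals the max flow.
Path Plant→C→City (+1); total 1.
Path Plant→F→City (+1); total 2.
Path Plant→G→City (+1); total 3.
Path Plant→J→City (+1); total 4.
Path Plant→H→A→City (+1); total 5.
No residual Plant→City path; max flow = 5.
Certifying cut of size 5: {C→City, F→City, J→City, Plant→G, Plant→H}.

5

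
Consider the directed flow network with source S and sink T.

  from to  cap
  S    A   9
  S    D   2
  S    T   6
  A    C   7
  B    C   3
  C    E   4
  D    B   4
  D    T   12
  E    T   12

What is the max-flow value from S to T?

Augment S→T: bottleneck 6, flow now 6.
Augment S→D→T: bottleneck 2, flow now 8.
Augment S→A→C→E→T: bottleneck 4, flow now 12.
No augmenting path remains; maximum flow = 12.
In the residual graph, reachable from S: {S, A, C}.
Min-cut edges: S→D (2), S→T (6), C→E (4); capacity 2 + 6 + 4 = 12.
This cut is saturated, so no flow can exceed 12.

12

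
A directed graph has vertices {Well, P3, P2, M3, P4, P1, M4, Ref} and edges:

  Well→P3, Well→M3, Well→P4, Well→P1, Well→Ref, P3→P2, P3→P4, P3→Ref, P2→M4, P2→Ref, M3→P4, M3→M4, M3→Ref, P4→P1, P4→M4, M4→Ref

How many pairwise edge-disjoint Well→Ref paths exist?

Assign every edge capacity 1; by Menger, the answer equals the max flow.
Path Well→Ref (+1); total 1.
Path Well→P3→Ref (+1); total 2.
Path Well→M3→Ref (+1); total 3.
Path Well→P4→M4→Ref (+1); total 4.
No residual Well→Ref path; max flow = 4.
Certifying cut of size 4: {Well→M3, Well→P3, Well→P4, Well→Ref}.

4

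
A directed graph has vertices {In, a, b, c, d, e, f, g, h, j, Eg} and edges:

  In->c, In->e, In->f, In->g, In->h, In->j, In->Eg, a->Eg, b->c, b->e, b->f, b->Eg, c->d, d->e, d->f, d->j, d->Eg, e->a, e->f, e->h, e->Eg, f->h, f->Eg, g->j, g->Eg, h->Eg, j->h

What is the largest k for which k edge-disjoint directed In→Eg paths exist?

Assign every edge capacity 1; by Menger, the answer equals the max flow.
Path In→Eg (+1); total 1.
Path In→e→Eg (+1); total 2.
Path In→f→Eg (+1); total 3.
Path In→g→Eg (+1); total 4.
Path In→h→Eg (+1); total 5.
Path In→c→d→Eg (+1); total 6.
No residual In→Eg path; max flow = 6.
Certifying cut of size 6: {In→Eg, In→c, In→e, In→f, In→g, h→Eg}.

6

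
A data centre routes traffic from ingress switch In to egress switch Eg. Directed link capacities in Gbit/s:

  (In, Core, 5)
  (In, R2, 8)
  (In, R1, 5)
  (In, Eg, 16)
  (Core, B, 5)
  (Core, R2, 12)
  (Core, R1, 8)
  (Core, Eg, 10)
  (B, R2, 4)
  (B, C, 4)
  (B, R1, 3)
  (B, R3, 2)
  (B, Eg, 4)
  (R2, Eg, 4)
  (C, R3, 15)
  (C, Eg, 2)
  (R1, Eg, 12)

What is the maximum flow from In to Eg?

30

Augment In→Eg: bottleneck 16, flow now 16.
Augment In→Core→Eg: bottleneck 5, flow now 21.
Augment In→R2→Eg: bottleneck 4, flow now 25.
Augment In→R1→Eg: bottleneck 5, flow now 30.
No augmenting path remains; maximum flow = 30.
In the residual graph, reachable from In: {In, R2}.
Min-cut edges: In→Core (5), In→R1 (5), In→Eg (16), R2→Eg (4); capacity 5 + 5 + 16 + 4 = 30.
This cut is saturated, so no flow can exceed 30.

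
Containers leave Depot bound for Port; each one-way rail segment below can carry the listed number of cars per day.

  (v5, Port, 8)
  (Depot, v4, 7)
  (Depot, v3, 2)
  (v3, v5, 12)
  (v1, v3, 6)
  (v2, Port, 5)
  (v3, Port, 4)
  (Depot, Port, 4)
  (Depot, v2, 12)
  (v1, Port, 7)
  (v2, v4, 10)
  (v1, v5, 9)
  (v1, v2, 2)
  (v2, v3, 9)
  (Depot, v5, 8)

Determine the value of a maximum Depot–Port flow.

Augment Depot→Port: bottleneck 4, flow now 4.
Augment Depot→v2→Port: bottleneck 5, flow now 9.
Augment Depot→v3→Port: bottleneck 2, flow now 11.
Augment Depot→v5→Port: bottleneck 8, flow now 19.
Augment Depot→v2→v3→Port: bottleneck 2, flow now 21.
No augmenting path remains; maximum flow = 21.
In the residual graph, reachable from Depot: {Depot, v2, v3, v4, v5}.
Min-cut edges: Depot→Port (4), v2→Port (5), v3→Port (4), v5→Port (8); capacity 4 + 5 + 4 + 8 = 21.
This cut is saturated, so no flow can exceed 21.

21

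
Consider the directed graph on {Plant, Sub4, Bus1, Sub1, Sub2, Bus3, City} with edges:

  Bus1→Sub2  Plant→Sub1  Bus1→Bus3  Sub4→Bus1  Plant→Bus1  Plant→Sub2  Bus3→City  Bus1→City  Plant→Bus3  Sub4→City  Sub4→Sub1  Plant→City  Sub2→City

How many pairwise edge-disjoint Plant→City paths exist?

4

Assign every edge capacity 1; by Menger, the answer equals the max flow.
Path Plant→City (+1); total 1.
Path Plant→Bus1→City (+1); total 2.
Path Plant→Sub2→City (+1); total 3.
Path Plant→Bus3→City (+1); total 4.
No residual Plant→City path; max flow = 4.
Certifying cut of size 4: {Plant→Bus1, Plant→Bus3, Plant→City, Plant→Sub2}.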